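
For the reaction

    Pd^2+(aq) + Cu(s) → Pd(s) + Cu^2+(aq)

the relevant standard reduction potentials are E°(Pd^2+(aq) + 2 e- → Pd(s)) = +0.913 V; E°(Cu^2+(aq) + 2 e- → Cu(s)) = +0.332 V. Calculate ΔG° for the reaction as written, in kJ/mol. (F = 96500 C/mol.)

−112 kJ/mol

In the reaction as written Pd^2+(aq) is reduced, so the Pd²⁺/Pd couple is the cathode and Cu²⁺/Cu is the anode.
E°cell = +0.913 − (+0.332) = +0.581 V; balancing electrons gives n = 2.
ΔG° = −nFE°cell = −(2)(96500)(+0.581) J/mol = −112 kJ/mol.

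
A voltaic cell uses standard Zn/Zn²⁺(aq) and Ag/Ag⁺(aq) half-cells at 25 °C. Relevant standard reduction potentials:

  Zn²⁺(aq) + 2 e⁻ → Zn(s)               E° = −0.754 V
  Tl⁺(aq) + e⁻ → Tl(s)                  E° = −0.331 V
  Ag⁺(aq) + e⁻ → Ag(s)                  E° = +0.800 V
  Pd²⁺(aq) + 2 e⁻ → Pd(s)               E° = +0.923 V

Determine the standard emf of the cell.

Of the two couples in this cell, the one with the more positive reduction potential is reduced at the cathode: here that is Ag⁺/Ag (+0.800 V); Zn²⁺/Zn (−0.754 V) is the anode.
E°cell = E°(cathode) − E°(anode) = +0.800 − (−0.754) = +1.554 V.

+1.554 V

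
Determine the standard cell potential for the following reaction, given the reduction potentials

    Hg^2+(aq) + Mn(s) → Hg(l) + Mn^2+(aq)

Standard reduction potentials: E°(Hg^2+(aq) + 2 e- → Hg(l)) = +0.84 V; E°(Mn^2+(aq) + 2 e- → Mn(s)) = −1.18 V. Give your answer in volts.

In the reaction as written, Hg^2+(aq) is reduced (cathode) and Mn^2+(aq) is produced by oxidation at the anode.
E°cell = E°(cathode) − E°(anode) = +0.84 − (−1.18) = +2.02 V.
The positive value indicates the reaction is spontaneous as written.

+2.02 V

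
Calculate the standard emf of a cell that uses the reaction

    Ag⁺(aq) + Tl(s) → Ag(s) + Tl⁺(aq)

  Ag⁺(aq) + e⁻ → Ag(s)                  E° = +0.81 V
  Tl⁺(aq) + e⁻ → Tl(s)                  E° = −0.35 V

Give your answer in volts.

+1.16 V

Ag⁺(aq) gains electrons, so the Ag⁺/Ag couple is the cathode; the Tl⁺/Tl couple is the anode.
E°cell = E°(cathode) − E°(anode) = +0.81 − (−0.35) = +1.16 V.
The positive value indicates the reaction is spontaneous as written.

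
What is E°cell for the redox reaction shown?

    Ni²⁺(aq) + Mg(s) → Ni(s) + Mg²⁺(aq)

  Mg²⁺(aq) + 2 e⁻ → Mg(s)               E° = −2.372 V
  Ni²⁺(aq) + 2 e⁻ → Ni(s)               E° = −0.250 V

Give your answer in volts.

In the reaction as written, Ni²⁺(aq) is reduced (cathode) and Mg²⁺(aq) is produced by oxidation at the anode.
E°cell = E°(cathode) − E°(anode) = −0.250 − (−2.372) = +2.122 V.

+2.122 V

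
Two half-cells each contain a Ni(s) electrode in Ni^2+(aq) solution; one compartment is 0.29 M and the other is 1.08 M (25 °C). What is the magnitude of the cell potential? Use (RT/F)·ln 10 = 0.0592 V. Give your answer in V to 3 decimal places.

0.017 V

For a concentration cell E°cell = 0, since both electrodes use the same couple.
The compartment with the higher Ni^2+(aq) concentration (1.08 M) acts as the cathode; ions are reduced there and produced at the dilute (0.29 M) anode.
With n = 2, Ecell = −(0.0592/2)·log([dilute]/[conc]) = −(0.0592/2)·log(0.29/1.08) = +0.017 V.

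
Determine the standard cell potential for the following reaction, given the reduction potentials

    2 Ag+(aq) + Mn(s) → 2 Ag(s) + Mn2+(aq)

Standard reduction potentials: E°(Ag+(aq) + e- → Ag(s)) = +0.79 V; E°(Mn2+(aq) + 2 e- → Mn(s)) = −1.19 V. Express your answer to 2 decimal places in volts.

Ag+(aq) gains electrons, so the Ag⁺/Ag couple is the cathode; the Mn²⁺/Mn couple is the anode.
E°cell = E°(cathode) − E°(anode) = +0.79 − (−1.19) = +1.98 V.

+1.98 V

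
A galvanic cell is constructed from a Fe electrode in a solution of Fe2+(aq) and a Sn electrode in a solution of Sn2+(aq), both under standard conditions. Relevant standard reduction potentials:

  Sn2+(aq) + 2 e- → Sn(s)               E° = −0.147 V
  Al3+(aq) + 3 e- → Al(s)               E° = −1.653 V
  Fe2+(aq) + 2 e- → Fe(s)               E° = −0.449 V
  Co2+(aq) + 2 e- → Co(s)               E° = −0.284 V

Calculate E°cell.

Of the two couples in this cell, the one with the more positive reduction potential is reduced at the cathode: here that is Sn²⁺/Sn (−0.147 V); Fe²⁺/Fe (−0.449 V) is the anode.
E°cell = E°(cathode) − E°(anode) = −0.147 − (−0.449) = +0.302 V.

+0.302 V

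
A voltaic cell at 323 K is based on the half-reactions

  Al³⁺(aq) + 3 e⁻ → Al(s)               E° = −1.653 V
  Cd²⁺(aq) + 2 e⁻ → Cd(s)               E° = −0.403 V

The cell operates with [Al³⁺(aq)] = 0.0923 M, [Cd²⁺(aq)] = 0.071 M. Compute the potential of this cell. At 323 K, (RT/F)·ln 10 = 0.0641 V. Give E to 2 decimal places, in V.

+1.24 V

The Cd²⁺/Cd couple has the more positive E°, so it is the cathode; Al³⁺/Al is the anode.
E°cell = E°cat − E°an = −0.403 − (−1.653) = +1.250 V; n = 6.
For the overall reaction 3 Cd²⁺(aq) + 2 Al(s) → 3 Cd(s) + 2 Al³⁺(aq), Q = [Al³⁺(aq)]^2 / [Cd²⁺(aq)]^3 = 23.8, giving log Q = 1.377.
By the Nernst equation, E = +1.250 − (0.0641/6)·(1.377) = +1.24 V.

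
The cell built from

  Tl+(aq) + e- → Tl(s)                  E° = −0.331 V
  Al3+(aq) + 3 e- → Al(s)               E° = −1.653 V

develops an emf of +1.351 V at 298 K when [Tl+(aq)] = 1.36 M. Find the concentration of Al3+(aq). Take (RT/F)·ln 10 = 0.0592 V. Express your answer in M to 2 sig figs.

0.085 M

With Tl⁺/Tl at the cathode and Al³⁺/Al at the anode, E°cell = −0.331 − (−1.653) = +1.322 V (n = 3).
From the Nernst equation, log Q = n(E° − E)/0.0592 = 3·(+1.322 − (+1.351))/0.0592 = −1.470.
The balanced reaction is 3 Tl+(aq) + Al(s) → 3 Tl(s) + Al3+(aq), so Q = [Al3+(aq)] / [Tl+(aq)]^3.
Solving for the unknown gives log [Al3+(aq)] = −1.069, so [Al3+(aq)] ≈ 0.085 M.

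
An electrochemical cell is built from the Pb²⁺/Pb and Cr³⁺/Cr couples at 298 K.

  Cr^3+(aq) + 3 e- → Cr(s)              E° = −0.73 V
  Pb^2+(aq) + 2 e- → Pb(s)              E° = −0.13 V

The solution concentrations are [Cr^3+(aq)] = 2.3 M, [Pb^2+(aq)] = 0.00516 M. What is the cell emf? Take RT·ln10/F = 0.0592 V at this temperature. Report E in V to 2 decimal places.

Since E°(Pb²⁺/Pb) > E°(Cr³⁺/Cr), Pb²⁺/Pb serves as the cathode.
E°cell = −0.13 − (−0.73) = +0.60 V, with n = 6 electrons transferred.
The balanced reaction is 3 Pb^2+(aq) + 2 Cr(s) → 3 Pb(s) + 2 Cr^3+(aq), so Q = [Cr^3+(aq)]^2 / [Pb^2+(aq)]^3 = 3.85×10^7 and log Q = 7.586.
E = E° − (0.0592/n)·log Q = +0.60 − (0.0592/6)(7.586) = +0.53 V.

+0.53 V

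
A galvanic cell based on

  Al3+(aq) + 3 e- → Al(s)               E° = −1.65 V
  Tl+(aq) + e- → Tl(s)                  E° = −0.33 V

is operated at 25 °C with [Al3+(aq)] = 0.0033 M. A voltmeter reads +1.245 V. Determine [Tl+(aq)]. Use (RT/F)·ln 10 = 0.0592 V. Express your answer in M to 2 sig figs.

0.0081 M

The Tl⁺/Tl couple has the larger reduction potential, so it is the cathode: E°cell = −0.33 − (−1.65) = +1.32 V and n = 3.
Rearranging E = E° − (0.0592/n)·log Q gives log Q = 3(+1.32 − (+1.245))/0.0592 = 3.801.
For 3 Tl+(aq) + Al(s) → 3 Tl(s) + Al3+(aq), the reaction quotient is Q = [Al3+(aq)] / [Tl+(aq)]^3.
Solving for the unknown gives log [Tl+(aq)] = −2.094, so [Tl+(aq)] ≈ 0.0081 M.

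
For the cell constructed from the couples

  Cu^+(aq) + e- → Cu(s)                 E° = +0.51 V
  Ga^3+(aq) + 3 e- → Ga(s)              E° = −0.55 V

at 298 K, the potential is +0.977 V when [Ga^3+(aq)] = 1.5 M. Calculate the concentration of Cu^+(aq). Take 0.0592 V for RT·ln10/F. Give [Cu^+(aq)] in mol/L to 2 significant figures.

0.045 M

The Cu⁺/Cu couple has the larger reduction potential, so it is the cathode: E°cell = +0.51 − (−0.55) = +1.06 V and n = 3.
Rearranging E = E° − (0.0592/n)·log Q gives log Q = 3(+1.06 − (+0.977))/0.0592 = 4.206.
Balancing electrons gives 3 Cu^+(aq) + Ga(s) → 3 Cu(s) + Ga^3+(aq); thus Q = [Ga^3+(aq)] / [Cu^+(aq)]^3.
Substituting the known concentrations and solving, log [Cu^+(aq)] = −1.343 and [Cu^+(aq)] = 0.045 M.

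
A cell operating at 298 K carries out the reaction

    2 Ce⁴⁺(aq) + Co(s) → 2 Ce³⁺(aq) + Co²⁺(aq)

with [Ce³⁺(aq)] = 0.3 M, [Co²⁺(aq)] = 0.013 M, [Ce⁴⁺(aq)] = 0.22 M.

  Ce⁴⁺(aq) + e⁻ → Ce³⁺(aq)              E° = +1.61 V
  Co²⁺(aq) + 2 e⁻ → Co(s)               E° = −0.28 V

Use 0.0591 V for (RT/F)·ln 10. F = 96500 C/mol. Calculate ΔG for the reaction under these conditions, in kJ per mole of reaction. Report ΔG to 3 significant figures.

−374 kJ/mol

E°cell = +1.61 − (−0.28) = +1.89 V; the balanced reaction transfers n = 2 electrons.
The reaction quotient is ([Ce³⁺(aq)]^2·[Co²⁺(aq)]) / [Ce⁴⁺(aq)]^2 = 0.0242; by Nernst, E = +1.89 − (0.0591/2)(−1.617) = +1.9378 V.
Then ΔG = −nFE = −2 × 96500 × +1.9378 J/mol = −374 kJ/mol.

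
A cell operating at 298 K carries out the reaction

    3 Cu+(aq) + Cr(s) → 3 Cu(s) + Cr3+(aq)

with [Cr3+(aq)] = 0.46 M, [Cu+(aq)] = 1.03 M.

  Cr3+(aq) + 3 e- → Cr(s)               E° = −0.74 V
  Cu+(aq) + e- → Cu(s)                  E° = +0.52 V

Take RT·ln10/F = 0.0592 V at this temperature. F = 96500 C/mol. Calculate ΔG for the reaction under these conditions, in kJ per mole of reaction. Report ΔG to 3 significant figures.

The standard cell potential is +0.52 − (−0.74) = +1.26 V, with n = 3 electrons in the balanced equation.
The reaction quotient is [Cr3+(aq)] / [Cu+(aq)]^3 = 0.421; by Nernst, E = +1.26 − (0.0592/3)(−0.376) = +1.2674 V.
ΔG = −nFE = −(3)(96500)(+1.2674) J/mol = −367 kJ/mol.

−367 kJ/mol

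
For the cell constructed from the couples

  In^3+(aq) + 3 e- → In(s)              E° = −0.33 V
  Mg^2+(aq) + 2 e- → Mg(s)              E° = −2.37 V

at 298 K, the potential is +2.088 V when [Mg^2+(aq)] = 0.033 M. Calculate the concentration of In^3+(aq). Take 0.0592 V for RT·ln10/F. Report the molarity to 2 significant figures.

The In³⁺/In couple has the larger reduction potential, so it is the cathode: E°cell = −0.33 − (−2.37) = +2.04 V and n = 6.
Rearranging E = E° − (0.0592/n)·log Q gives log Q = 6(+2.04 − (+2.088))/0.0592 = −4.865.
The balanced reaction is 2 In^3+(aq) + 3 Mg(s) → 2 In(s) + 3 Mg^2+(aq), so Q = [Mg^2+(aq)]^3 / [In^3+(aq)]^2.
Solving for the unknown gives log [In^3+(aq)] = 0.210, so [In^3+(aq)] ≈ 1.6 M.

1.6 M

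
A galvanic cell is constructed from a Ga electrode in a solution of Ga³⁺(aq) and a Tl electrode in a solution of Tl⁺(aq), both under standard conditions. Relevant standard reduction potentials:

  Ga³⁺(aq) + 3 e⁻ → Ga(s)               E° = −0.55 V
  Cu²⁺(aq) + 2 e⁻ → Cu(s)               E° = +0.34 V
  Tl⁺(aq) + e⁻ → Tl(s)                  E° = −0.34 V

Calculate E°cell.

The Tl⁺/Tl couple has the higher E°, so Tl ion is reduced (cathode) and Ga is oxidized (anode).
E°cell = E°(cathode) − E°(anode) = −0.34 − (−0.55) = +0.21 V.

+0.21 V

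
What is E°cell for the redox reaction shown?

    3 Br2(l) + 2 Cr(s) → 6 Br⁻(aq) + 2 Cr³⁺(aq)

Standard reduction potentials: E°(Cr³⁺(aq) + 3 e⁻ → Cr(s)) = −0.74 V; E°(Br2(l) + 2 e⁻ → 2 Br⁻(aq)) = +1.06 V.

In the reaction as written, Br2(l) is reduced (cathode) and Cr³⁺(aq) is produced by oxidation at the anode.
E°cell = E°(cathode) − E°(anode) = +1.06 − (−0.74) = +1.80 V.

+1.80 V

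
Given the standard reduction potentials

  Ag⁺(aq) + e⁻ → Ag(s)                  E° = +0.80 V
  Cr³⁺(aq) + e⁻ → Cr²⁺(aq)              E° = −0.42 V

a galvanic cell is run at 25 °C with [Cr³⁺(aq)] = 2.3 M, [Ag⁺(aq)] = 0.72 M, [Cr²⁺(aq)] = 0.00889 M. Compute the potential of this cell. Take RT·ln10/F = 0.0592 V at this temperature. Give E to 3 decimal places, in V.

The Ag⁺/Ag couple has the more positive E°, so it is the cathode; Cr³⁺/Cr²⁺ is the anode.
E°cell = E°cat − E°an = +0.80 − (−0.42) = +1.22 V; n = 1.
For the overall reaction Ag⁺(aq) + Cr²⁺(aq) → Ag(s) + Cr³⁺(aq), Q = [Cr³⁺(aq)] / ([Ag⁺(aq)]·[Cr²⁺(aq)]) = 359, giving log Q = 2.555.
E = E° − (0.0592/n)·log Q = +1.22 − (0.0592/1)(2.555) = +1.069 V.

+1.069 V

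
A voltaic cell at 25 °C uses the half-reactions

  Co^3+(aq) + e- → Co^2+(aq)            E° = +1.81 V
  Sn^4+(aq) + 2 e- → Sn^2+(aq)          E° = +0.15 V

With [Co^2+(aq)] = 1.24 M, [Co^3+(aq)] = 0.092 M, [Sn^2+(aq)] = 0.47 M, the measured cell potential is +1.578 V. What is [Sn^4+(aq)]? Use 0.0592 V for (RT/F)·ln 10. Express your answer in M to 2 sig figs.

1.5 M

Co³⁺/Co²⁺ is the cathode (higher E°); E°cell = +1.81 − (+0.15) = +1.66 V with n = 2.
Rearranging E = E° − (0.0592/n)·log Q gives log Q = 2(+1.66 − (+1.578))/0.0592 = 2.770.
For 2 Co^3+(aq) + Sn^2+(aq) → 2 Co^2+(aq) + Sn^4+(aq), the reaction quotient is Q = ([Co^2+(aq)]^2·[Sn^4+(aq)]) / ([Co^3+(aq)]^2·[Sn^2+(aq)]).
Substituting the known concentrations and solving, log [Sn^4+(aq)] = 0.183 and [Sn^4+(aq)] = 1.5 M.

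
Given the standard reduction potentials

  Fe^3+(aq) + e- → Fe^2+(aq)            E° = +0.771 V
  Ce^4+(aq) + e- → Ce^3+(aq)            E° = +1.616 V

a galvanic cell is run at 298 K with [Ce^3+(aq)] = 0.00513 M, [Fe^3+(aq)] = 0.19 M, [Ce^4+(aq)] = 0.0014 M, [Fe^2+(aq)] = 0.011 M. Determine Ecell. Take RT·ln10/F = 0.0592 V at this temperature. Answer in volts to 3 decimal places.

+0.738 V

The Ce⁴⁺/Ce³⁺ couple has the more positive E°, so it is the cathode; Fe³⁺/Fe²⁺ is the anode.
E°cell = +1.616 − (+0.771) = +0.845 V, with n = 1 electron transferred.
Balancing gives Ce^4+(aq) + Fe^2+(aq) → Ce^3+(aq) + Fe^3+(aq); hence Q = ([Ce^3+(aq)]·[Fe^3+(aq)]) / ([Ce^4+(aq)]·[Fe^2+(aq)]) = 63.3 (log Q = 1.801).
E = E° − (0.0592/n)·log Q = +0.845 − (0.0592/1)(1.801) = +0.738 V.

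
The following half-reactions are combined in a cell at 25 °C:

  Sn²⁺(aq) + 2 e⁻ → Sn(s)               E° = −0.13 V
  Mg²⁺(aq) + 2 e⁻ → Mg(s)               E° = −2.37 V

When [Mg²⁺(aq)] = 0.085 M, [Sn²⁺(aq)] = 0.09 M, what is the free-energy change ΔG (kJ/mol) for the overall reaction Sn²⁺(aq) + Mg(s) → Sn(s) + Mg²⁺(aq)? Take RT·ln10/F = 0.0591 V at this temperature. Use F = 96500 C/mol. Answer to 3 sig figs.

With Sn²⁺/Sn reduced at the cathode, E°cell = −0.13 − (−2.37) = +2.24 V and n = 2.
Here Q = [Mg²⁺(aq)] / [Sn²⁺(aq)] = 0.944 (log Q = −0.025), giving E = +2.24 − (0.0591/2)·(−0.025) = +2.2407 V.
Then ΔG = −nFE = −2 × 96500 × +2.2407 J/mol = −432 kJ/mol.

−432 kJ/mol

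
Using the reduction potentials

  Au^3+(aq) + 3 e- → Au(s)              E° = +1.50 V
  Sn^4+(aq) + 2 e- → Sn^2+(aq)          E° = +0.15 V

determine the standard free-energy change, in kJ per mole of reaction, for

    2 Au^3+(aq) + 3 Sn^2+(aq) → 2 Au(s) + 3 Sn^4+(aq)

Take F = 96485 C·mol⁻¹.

In the reaction as written Au^3+(aq) is reduced, so the Au³⁺/Au couple is the cathode and Sn⁴⁺/Sn²⁺ is the anode.
E°cell = +1.50 − (+0.15) = +1.35 V; balancing electrons gives n = 6.
ΔG° = −nFE°cell = −(6)(96485)(+1.35) J/mol = −782 kJ/mol.

−782 kJ/mol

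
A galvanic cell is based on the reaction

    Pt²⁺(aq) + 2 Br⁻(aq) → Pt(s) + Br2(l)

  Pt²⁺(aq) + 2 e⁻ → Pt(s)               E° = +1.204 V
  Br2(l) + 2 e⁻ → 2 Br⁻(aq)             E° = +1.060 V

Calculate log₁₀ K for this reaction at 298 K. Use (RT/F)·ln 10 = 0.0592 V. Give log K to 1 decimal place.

log K = 4.9

The Pt²⁺/Pt couple is reduced (cathode); E°cell = +1.204 − (+1.060) = +0.144 V with n = 2.
At equilibrium E = 0, so log K = nE°cell / 0.0592 = (2)(+0.144) / 0.0592 = 4.9.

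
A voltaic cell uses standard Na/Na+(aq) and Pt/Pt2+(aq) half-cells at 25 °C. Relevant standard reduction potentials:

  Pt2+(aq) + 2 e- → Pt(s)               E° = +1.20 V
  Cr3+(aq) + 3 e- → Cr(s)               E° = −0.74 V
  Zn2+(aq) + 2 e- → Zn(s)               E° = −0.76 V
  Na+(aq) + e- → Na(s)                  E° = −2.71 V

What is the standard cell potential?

The Pt²⁺/Pt couple has the higher E°, so Pt ion is reduced (cathode) and Na is oxidized (anode).
E°cell = E°(cathode) − E°(anode) = +1.20 − (−2.71) = +3.91 V.

+3.91 V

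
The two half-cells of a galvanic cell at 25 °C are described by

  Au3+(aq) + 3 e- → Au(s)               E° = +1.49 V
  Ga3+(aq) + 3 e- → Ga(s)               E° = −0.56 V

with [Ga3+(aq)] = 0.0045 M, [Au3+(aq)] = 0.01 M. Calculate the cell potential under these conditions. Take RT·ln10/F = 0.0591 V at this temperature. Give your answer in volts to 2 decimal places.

+2.06 V

Since E°(Au³⁺/Au) > E°(Ga³⁺/Ga), Au³⁺/Au serves as the cathode.
The standard potential is +1.49 − (−0.56) = +2.05 V and the balanced reaction transfers n = 3 electrons.
Balancing gives Au3+(aq) + Ga(s) → Au(s) + Ga3+(aq); hence Q = [Ga3+(aq)] / [Au3+(aq)] = 0.45 (log Q = −0.347).
Applying E = E° − (RT ln10/nF)·log Q gives +2.05 − (0.0591/3)(−0.347) = +2.06 V.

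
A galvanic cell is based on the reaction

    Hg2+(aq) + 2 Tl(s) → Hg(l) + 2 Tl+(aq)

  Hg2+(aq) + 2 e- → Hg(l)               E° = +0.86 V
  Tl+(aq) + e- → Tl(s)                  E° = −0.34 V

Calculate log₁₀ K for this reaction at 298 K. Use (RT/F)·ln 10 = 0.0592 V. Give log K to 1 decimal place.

log K = 40.5

The Hg²⁺/Hg couple is reduced (cathode); E°cell = +0.86 − (−0.34) = +1.20 V with n = 2.
At equilibrium E = 0, so log K = nE°cell / 0.0592 = (2)(+1.20) / 0.0592 = 40.5.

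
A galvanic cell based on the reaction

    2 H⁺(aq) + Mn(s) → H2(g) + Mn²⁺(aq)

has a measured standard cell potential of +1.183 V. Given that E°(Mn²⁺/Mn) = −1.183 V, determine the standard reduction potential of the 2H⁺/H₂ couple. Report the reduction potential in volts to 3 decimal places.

+0.000 V

In the reaction as written the 2H⁺/H₂ couple is reduced (cathode) and Mn²⁺/Mn is oxidized (anode), so E°cell = E°(2H⁺/H₂) − E°(Mn²⁺/Mn).
E°(2H⁺/H₂) = E°cell + E°(anode) = +1.183 + (−1.183) = +0.000 V.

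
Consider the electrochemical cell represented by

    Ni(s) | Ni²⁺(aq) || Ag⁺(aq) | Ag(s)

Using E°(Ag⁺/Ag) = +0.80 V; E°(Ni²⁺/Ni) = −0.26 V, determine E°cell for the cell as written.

+1.06 V

By convention the left-hand electrode in cell notation is the anode (oxidation) and the right-hand electrode is the cathode (reduction).
E°cell = E°(right) − E°(left) = +0.80 − (−0.26) = +1.06 V.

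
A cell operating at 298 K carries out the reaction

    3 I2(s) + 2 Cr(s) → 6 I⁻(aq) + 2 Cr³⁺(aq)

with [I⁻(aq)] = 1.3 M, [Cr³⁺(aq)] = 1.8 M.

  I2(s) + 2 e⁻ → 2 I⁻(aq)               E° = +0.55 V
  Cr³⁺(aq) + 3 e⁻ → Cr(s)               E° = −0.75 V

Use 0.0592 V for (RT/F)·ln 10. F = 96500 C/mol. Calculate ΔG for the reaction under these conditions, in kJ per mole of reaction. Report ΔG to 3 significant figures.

−746 kJ/mol

E°cell = +0.55 − (−0.75) = +1.30 V; the balanced reaction transfers n = 6 electrons.
Q = [I⁻(aq)]^6·[Cr³⁺(aq)]^2 = 15.6, so log Q = 1.194 and E = +1.30 − (0.0592/6)(1.194) = +1.2882 V.
ΔG = −nFE = −(6)(96500)(+1.2882) J/mol = −746 kJ/mol.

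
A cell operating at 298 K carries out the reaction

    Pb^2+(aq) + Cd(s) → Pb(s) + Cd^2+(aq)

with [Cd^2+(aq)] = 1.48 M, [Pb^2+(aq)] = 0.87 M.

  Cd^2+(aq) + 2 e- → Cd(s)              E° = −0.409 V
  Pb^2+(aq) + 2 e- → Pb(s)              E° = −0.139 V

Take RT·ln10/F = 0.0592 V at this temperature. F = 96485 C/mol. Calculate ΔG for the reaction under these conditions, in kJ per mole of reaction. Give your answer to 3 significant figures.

−50.8 kJ/mol

E°cell = −0.139 − (−0.409) = +0.270 V; the balanced reaction transfers n = 2 electrons.
Q = [Cd^2+(aq)] / [Pb^2+(aq)] = 1.7, so log Q = 0.231 and E = +0.270 − (0.0592/2)(0.231) = +0.2632 V.
ΔG = −nFE = −(2)(96485)(+0.2632) J/mol = −50.8 kJ/mol.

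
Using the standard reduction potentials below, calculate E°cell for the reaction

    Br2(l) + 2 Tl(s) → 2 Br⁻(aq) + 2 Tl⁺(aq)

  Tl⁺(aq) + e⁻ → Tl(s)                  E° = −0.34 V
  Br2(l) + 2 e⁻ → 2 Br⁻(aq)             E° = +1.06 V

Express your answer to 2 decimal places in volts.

Br2(l) gains electrons, so the Br₂/Br⁻ couple is the cathode; the Tl⁺/Tl couple is the anode.
E°cell = E°(cathode) − E°(anode) = +1.06 − (−0.34) = +1.40 V.

+1.40 V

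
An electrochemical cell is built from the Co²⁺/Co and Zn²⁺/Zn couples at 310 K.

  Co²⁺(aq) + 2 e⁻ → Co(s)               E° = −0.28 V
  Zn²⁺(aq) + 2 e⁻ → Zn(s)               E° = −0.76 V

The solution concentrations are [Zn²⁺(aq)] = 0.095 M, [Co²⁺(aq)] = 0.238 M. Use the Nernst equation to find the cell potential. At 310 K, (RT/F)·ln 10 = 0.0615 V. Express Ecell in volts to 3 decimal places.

Co²⁺/Co is reduced (cathode, E° = −0.28 V) and Zn²⁺/Zn is oxidized (anode).
E°cell = E°cat − E°an = −0.28 − (−0.76) = +0.48 V; n = 2.
The balanced reaction is Co²⁺(aq) + Zn(s) → Co(s) + Zn²⁺(aq), so Q = [Zn²⁺(aq)] / [Co²⁺(aq)] = 0.399 and log Q = −0.399.
E = E° − (0.0615/n)·log Q = +0.48 − (0.0615/2)(−0.399) = +0.492 V.

+0.492 V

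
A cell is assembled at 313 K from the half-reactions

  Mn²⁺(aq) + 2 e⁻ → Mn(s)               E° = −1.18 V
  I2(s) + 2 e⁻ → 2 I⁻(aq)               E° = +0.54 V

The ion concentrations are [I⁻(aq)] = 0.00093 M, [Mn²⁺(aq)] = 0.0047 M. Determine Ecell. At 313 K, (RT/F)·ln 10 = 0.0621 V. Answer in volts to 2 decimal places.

+1.98 V

The I₂/I⁻ couple has the more positive E°, so it is the cathode; Mn²⁺/Mn is the anode.
E°cell = E°cat − E°an = +0.54 − (−1.18) = +1.72 V; n = 2.
Balancing gives I2(s) + Mn(s) → 2 I⁻(aq) + Mn²⁺(aq); hence Q = [I⁻(aq)]^2·[Mn²⁺(aq)] = 4.07×10^−9 (log Q = −8.391).
Applying E = E° − (RT ln10/nF)·log Q gives +1.72 − (0.0621/2)(−8.391) = +1.98 V.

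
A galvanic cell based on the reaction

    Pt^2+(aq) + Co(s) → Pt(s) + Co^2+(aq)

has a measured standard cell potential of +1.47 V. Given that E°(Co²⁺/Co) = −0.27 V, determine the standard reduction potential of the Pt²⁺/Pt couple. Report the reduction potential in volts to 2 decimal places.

In the reaction as written the Pt²⁺/Pt couple is reduced (cathode) and Co²⁺/Co is oxidized (anode), so E°cell = E°(Pt²⁺/Pt) − E°(Co²⁺/Co).
E°(Pt²⁺/Pt) = E°cell + E°(anode) = +1.47 + (−0.27) = +1.20 V.

+1.20 V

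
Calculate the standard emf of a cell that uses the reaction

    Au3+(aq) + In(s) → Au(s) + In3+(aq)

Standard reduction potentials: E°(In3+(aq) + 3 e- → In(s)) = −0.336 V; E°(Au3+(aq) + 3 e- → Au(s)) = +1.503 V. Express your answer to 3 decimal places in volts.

In the reaction as written, Au3+(aq) is reduced (cathode) and In3+(aq) is produced by oxidation at the anode.
E°cell = E°(cathode) − E°(anode) = +1.503 − (−0.336) = +1.839 V.

+1.839 V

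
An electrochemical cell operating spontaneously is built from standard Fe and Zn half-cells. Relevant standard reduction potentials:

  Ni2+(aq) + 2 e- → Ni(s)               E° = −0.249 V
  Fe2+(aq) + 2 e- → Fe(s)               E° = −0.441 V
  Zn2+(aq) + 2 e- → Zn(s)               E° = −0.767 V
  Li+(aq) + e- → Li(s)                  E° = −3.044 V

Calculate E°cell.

The Fe²⁺/Fe couple has the higher E°, so Fe ion is reduced (cathode) and Zn is oxidized (anode).
E°cell = E°(cathode) − E°(anode) = −0.441 − (−0.767) = +0.326 V.

+0.326 V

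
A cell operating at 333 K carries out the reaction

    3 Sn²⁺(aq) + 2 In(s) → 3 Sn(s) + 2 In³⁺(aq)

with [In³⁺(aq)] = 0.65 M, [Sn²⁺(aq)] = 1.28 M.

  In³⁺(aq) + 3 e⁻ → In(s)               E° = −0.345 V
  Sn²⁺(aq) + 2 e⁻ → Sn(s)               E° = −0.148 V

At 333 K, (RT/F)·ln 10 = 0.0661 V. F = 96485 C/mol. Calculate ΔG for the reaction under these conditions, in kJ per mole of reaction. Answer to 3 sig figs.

−119 kJ/mol

E°cell = −0.148 − (−0.345) = +0.197 V; the balanced reaction transfers n = 6 electrons.
Q = [In³⁺(aq)]^2 / [Sn²⁺(aq)]^3 = 0.201, so log Q = −0.696 and E = +0.197 − (0.0661/6)(−0.696) = +0.2047 V.
Finally ΔG = −nFE = −(6)(96485 C/mol)(+0.2047 V) = −119 kJ/mol.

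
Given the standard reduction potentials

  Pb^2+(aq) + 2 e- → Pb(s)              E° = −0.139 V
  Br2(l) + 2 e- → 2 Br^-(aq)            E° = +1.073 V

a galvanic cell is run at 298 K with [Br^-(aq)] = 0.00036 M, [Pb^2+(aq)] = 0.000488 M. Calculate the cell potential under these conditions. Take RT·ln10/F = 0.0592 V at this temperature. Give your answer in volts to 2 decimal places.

Br₂/Br⁻ is reduced (cathode, E° = +1.073 V) and Pb²⁺/Pb is oxidized (anode).
E°cell = E°cat − E°an = +1.073 − (−0.139) = +1.212 V; n = 2.
Balancing gives Br2(l) + Pb(s) → 2 Br^-(aq) + Pb^2+(aq); hence Q = [Br^-(aq)]^2·[Pb^2+(aq)] = 6.32×10^−11 (log Q = −10.199).
Applying E = E° − (RT ln10/nF)·log Q gives +1.212 − (0.0592/2)(−10.199) = +1.51 V.

+1.51 V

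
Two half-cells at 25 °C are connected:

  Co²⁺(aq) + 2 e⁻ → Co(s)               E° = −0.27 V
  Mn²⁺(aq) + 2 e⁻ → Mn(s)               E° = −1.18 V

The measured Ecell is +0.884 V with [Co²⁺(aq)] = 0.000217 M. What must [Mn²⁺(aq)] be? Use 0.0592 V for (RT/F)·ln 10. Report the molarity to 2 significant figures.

The Co²⁺/Co couple has the larger reduction potential, so it is the cathode: E°cell = −0.27 − (−1.18) = +0.91 V and n = 2.
Rearranging E = E° − (0.0592/n)·log Q gives log Q = 2(+0.91 − (+0.884))/0.0592 = 0.878.
The balanced reaction is Co²⁺(aq) + Mn(s) → Co(s) + Mn²⁺(aq), so Q = [Mn²⁺(aq)] / [Co²⁺(aq)].
Isolating [Mn²⁺(aq)] in Q = 10^{0.878} yields log [Mn²⁺(aq)] = −2.786, i.e. 0.0016 M.

0.0016 M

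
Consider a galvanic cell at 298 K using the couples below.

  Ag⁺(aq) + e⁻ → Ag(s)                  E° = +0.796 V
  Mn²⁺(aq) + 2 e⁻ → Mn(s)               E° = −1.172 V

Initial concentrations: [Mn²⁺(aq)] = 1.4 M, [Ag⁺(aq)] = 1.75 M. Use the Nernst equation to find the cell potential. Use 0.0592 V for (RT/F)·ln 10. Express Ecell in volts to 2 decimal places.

Ag⁺/Ag is reduced (cathode, E° = +0.796 V) and Mn²⁺/Mn is oxidized (anode).
E°cell = +0.796 − (−1.172) = +1.968 V, with n = 2 electrons transferred.
The balanced reaction is 2 Ag⁺(aq) + Mn(s) → 2 Ag(s) + Mn²⁺(aq), so Q = [Mn²⁺(aq)] / [Ag⁺(aq)]^2 = 0.457 and log Q = −0.340.
Applying E = E° − (RT ln10/nF)·log Q gives +1.968 − (0.0592/2)(−0.340) = +1.98 V.

+1.98 V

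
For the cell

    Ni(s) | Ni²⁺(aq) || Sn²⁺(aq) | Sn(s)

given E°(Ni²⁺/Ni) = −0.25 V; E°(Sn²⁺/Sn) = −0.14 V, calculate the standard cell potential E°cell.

+0.11 V

By convention the left-hand electrode in cell notation is the anode (oxidation) and the right-hand electrode is the cathode (reduction).
E°cell = E°(right) − E°(left) = −0.14 − (−0.25) = +0.11 V.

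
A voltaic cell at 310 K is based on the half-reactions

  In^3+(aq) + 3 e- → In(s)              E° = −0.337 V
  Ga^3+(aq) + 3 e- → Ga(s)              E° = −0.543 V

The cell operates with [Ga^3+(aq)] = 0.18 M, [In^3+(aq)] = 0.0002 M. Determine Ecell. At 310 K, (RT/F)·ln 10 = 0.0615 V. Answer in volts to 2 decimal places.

+0.15 V

In³⁺/In is reduced (cathode, E° = −0.337 V) and Ga³⁺/Ga is oxidized (anode).
The standard potential is −0.337 − (−0.543) = +0.206 V and the balanced reaction transfers n = 3 electrons.
Balancing gives In^3+(aq) + Ga(s) → In(s) + Ga^3+(aq); hence Q = [Ga^3+(aq)] / [In^3+(aq)] = 900 (log Q = 2.954).
E = E° − (0.0615/n)·log Q = +0.206 − (0.0615/3)(2.954) = +0.15 V.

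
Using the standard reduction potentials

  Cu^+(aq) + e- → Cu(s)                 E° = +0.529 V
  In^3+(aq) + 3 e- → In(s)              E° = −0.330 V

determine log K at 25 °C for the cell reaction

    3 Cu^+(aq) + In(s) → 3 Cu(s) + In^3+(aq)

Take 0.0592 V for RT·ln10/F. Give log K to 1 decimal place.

log K = 43.5

The Cu⁺/Cu couple is reduced (cathode); E°cell = +0.529 − (−0.330) = +0.859 V with n = 3.
At equilibrium E = 0, so log K = nE°cell / 0.0592 = (3)(+0.859) / 0.0592 = 43.5.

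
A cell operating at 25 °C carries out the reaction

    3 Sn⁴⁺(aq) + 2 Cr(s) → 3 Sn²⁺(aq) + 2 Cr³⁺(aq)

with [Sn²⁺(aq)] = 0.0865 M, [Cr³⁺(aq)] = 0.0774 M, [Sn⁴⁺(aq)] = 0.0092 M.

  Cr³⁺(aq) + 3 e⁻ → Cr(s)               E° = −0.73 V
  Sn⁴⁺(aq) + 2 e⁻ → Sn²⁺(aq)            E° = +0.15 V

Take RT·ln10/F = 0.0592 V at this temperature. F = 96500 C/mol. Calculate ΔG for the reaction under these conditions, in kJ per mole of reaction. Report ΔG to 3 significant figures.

The standard cell potential is +0.15 − (−0.73) = +0.88 V, with n = 6 electrons in the balanced equation.
Here Q = ([Sn²⁺(aq)]^3·[Cr³⁺(aq)]^2) / [Sn⁴⁺(aq)]^3 = 4.98 (log Q = 0.697), giving E = +0.88 − (0.0592/6)·(0.697) = +0.8731 V.
ΔG = −nFE = −(6)(96500)(+0.8731) J/mol = −506 kJ/mol.

−506 kJ/mol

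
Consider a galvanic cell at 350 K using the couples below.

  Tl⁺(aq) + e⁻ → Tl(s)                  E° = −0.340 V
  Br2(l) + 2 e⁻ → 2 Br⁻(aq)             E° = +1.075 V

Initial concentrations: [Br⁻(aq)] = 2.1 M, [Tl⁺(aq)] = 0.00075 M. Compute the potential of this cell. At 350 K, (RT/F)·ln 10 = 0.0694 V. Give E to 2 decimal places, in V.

+1.61 V

The Br₂/Br⁻ couple has the more positive E°, so it is the cathode; Tl⁺/Tl is the anode.
The standard potential is +1.075 − (−0.340) = +1.415 V and the balanced reaction transfers n = 2 electrons.
Balancing gives Br2(l) + 2 Tl(s) → 2 Br⁻(aq) + 2 Tl⁺(aq); hence Q = [Br⁻(aq)]^2·[Tl⁺(aq)]^2 = 2.48×10^−6 (log Q = −5.605).
By the Nernst equation, E = +1.415 − (0.0694/2)·(−5.605) = +1.61 V.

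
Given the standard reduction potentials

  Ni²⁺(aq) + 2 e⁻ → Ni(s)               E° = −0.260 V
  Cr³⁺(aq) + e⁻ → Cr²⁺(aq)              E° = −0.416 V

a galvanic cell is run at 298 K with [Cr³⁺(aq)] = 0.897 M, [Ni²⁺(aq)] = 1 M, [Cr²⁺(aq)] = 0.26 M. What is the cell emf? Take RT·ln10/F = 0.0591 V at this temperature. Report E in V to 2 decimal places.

The Ni²⁺/Ni couple has the more positive E°, so it is the cathode; Cr³⁺/Cr²⁺ is the anode.
E°cell = −0.260 − (−0.416) = +0.156 V, with n = 2 electrons transferred.
For the overall reaction Ni²⁺(aq) + 2 Cr²⁺(aq) → Ni(s) + 2 Cr³⁺(aq), Q = [Cr³⁺(aq)]^2 / ([Ni²⁺(aq)]·[Cr²⁺(aq)]^2) = 11.9, giving log Q = 1.076.
By the Nernst equation, E = +0.156 − (0.0591/2)·(1.076) = +0.12 V.

+0.12 V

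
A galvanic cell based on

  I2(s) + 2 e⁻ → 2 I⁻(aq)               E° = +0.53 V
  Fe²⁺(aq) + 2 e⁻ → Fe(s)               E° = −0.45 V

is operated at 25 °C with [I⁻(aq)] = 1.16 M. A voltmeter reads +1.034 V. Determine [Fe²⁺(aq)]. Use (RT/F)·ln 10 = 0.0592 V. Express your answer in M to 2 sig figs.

0.011 M

With I₂/I⁻ at the cathode and Fe²⁺/Fe at the anode, E°cell = +0.53 − (−0.45) = +0.98 V (n = 2).
Since E = E° − (0.0592/n)·log Q, log Q = n(E° − E)/0.0592 = −1.824.
For I2(s) + Fe(s) → 2 I⁻(aq) + Fe²⁺(aq), the reaction quotient is Q = [I⁻(aq)]^2·[Fe²⁺(aq)].
Substituting the known concentrations and solving, log [Fe²⁺(aq)] = −1.953 and [Fe²⁺(aq)] = 0.011 M.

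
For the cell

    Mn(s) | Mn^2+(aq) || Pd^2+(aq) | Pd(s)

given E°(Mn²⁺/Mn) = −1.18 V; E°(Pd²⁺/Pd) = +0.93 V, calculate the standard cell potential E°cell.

+2.11 V

By convention the left-hand electrode in cell notation is the anode (oxidation) and the right-hand electrode is the cathode (reduction).
E°cell = E°(right) − E°(left) = +0.93 − (−1.18) = +2.11 V.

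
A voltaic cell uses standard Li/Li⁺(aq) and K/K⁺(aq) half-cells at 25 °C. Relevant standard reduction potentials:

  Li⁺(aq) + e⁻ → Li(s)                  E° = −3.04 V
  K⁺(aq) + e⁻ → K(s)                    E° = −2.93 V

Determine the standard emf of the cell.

Of the two couples in this cell, the one with the more positive reduction potential is reduced at the cathode: here that is K⁺/K (−2.93 V); Li⁺/Li (−3.04 V) is the anode.
E°cell = E°(cathode) − E°(anode) = −2.93 − (−3.04) = +0.11 V.

+0.11 V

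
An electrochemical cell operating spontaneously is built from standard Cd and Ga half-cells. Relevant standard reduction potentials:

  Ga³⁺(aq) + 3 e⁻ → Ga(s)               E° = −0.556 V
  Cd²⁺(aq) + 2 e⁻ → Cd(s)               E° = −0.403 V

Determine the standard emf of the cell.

+0.153 V

The Cd²⁺/Cd couple has the higher E°, so Cd ion is reduced (cathode) and Ga is oxidized (anode).
E°cell = E°(cathode) − E°(anode) = −0.403 − (−0.556) = +0.153 V.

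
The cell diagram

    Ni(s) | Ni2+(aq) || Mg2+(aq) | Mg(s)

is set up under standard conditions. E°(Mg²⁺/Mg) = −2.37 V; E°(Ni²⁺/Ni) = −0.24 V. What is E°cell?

By convention the left-hand electrode in cell notation is the anode (oxidation) and the right-hand electrode is the cathode (reduction).
E°cell = E°(right) − E°(left) = −2.37 − (−0.24) = −2.13 V.
The negative sign shows that, as written, the cell would require an external voltage to drive the reaction.

−2.13 V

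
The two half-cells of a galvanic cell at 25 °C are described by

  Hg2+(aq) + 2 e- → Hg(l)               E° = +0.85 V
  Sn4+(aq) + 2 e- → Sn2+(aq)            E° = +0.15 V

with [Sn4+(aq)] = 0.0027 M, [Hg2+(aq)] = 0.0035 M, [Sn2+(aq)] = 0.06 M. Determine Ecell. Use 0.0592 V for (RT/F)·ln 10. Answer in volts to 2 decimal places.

+0.67 V

The Hg²⁺/Hg couple has the more positive E°, so it is the cathode; Sn⁴⁺/Sn²⁺ is the anode.
E°cell = +0.85 − (+0.15) = +0.70 V, with n = 2 electrons transferred.
The balanced reaction is Hg2+(aq) + Sn2+(aq) → Hg(l) + Sn4+(aq), so Q = [Sn4+(aq)] / ([Hg2+(aq)]·[Sn2+(aq)]) = 12.9 and log Q = 1.109.
By the Nernst equation, E = +0.70 − (0.0592/2)·(1.109) = +0.67 V.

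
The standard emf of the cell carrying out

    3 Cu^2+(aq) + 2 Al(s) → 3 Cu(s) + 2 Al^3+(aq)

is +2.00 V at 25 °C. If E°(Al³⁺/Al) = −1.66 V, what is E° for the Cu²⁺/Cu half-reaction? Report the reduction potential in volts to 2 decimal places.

In the reaction as written the Cu²⁺/Cu couple is reduced (cathode) and Al³⁺/Al is oxidized (anode), so E°cell = E°(Cu²⁺/Cu) − E°(Al³⁺/Al).
E°(Cu²⁺/Cu) = E°cell + E°(anode) = +2.00 + (−1.66) = +0.34 V.

+0.34 V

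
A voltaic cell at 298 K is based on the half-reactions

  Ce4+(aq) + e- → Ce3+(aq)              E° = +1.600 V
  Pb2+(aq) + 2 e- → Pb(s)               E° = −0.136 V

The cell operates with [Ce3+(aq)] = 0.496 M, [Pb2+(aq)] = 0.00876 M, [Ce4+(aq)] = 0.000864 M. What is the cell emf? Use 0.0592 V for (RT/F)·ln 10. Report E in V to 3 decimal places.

Ce⁴⁺/Ce³⁺ is reduced (cathode, E° = +1.600 V) and Pb²⁺/Pb is oxidized (anode).
E°cell = +1.600 − (−0.136) = +1.736 V, with n = 2 electrons transferred.
For the overall reaction 2 Ce4+(aq) + Pb(s) → 2 Ce3+(aq) + Pb2+(aq), Q = ([Ce3+(aq)]^2·[Pb2+(aq)]) / [Ce4+(aq)]^2 = 2.89×10^3, giving log Q = 3.460.
By the Nernst equation, E = +1.736 − (0.0592/2)·(3.460) = +1.634 V.

+1.634 V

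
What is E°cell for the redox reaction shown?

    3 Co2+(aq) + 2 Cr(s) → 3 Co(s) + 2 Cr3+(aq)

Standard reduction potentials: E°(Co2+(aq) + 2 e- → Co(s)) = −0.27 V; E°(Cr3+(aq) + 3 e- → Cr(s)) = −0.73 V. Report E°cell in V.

In the reaction as written, Co2+(aq) is reduced (cathode) and Cr3+(aq) is produced by oxidation at the anode.
E°cell = E°(cathode) − E°(anode) = −0.27 − (−0.73) = +0.46 V.

+0.46 V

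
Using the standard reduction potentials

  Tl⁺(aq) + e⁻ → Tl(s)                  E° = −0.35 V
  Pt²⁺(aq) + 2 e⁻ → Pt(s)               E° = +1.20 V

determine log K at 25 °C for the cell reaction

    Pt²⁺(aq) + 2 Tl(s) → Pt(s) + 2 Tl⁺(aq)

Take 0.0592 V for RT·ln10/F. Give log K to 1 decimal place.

The Pt²⁺/Pt couple is reduced (cathode); E°cell = +1.20 − (−0.35) = +1.55 V with n = 2.
At equilibrium E = 0, so log K = nE°cell / 0.0592 = (2)(+1.55) / 0.0592 = 52.4.

log K = 52.4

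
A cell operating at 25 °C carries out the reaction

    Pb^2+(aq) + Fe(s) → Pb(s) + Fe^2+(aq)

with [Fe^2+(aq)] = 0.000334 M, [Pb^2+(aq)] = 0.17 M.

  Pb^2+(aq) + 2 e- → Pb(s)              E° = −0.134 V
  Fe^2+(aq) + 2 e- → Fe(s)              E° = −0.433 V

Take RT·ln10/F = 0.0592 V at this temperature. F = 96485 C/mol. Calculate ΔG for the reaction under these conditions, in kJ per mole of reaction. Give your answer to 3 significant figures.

With Pb²⁺/Pb reduced at the cathode, E°cell = −0.134 − (−0.433) = +0.299 V and n = 2.
Q = [Fe^2+(aq)] / [Pb^2+(aq)] = 0.00196, so log Q = −2.707 and E = +0.299 − (0.0592/2)(−2.707) = +0.3791 V.
Then ΔG = −nFE = −2 × 96485 × +0.3791 J/mol = −73.2 kJ/mol.

−73.2 kJ/mol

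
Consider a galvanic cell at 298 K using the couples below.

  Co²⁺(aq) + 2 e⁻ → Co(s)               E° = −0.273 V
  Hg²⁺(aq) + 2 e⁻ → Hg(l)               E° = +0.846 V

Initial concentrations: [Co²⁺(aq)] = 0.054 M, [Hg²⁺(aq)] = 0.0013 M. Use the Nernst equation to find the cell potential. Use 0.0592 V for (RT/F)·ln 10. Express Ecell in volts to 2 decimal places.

+1.07 V

The Hg²⁺/Hg couple has the more positive E°, so it is the cathode; Co²⁺/Co is the anode.
The standard potential is +0.846 − (−0.273) = +1.119 V and the balanced reaction transfers n = 2 electrons.
For the overall reaction Hg²⁺(aq) + Co(s) → Hg(l) + Co²⁺(aq), Q = [Co²⁺(aq)] / [Hg²⁺(aq)] = 41.5, giving log Q = 1.618.
By the Nernst equation, E = +1.119 − (0.0592/2)·(1.618) = +1.07 V.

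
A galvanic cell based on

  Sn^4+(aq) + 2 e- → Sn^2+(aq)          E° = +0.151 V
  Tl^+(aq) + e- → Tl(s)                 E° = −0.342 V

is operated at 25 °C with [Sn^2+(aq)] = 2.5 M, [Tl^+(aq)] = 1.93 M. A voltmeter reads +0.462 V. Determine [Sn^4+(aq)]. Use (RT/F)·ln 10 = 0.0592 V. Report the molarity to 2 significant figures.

Sn⁴⁺/Sn²⁺ is the cathode (higher E°); E°cell = +0.151 − (−0.342) = +0.493 V with n = 2.
Since E = E° − (0.0592/n)·log Q, log Q = n(E° − E)/0.0592 = 1.047.
Balancing electrons gives Sn^4+(aq) + 2 Tl(s) → Sn^2+(aq) + 2 Tl^+(aq); thus Q = ([Sn^2+(aq)]·[Tl^+(aq)]^2) / [Sn^4+(aq)].
Solving for the unknown gives log [Sn^4+(aq)] = −0.078, so [Sn^4+(aq)] ≈ 0.84 M.

0.84 M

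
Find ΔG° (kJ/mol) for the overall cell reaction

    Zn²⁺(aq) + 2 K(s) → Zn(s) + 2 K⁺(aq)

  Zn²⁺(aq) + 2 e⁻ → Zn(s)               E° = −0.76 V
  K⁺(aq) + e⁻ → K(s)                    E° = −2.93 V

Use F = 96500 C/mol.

−419 kJ/mol

In the reaction as written Zn²⁺(aq) is reduced, so the Zn²⁺/Zn couple is the cathode and K⁺/K is the anode.
E°cell = −0.76 − (−2.93) = +2.17 V; balancing electrons gives n = 2.
ΔG° = −nFE°cell = −(2)(96500)(+2.17) J/mol = −419 kJ/mol.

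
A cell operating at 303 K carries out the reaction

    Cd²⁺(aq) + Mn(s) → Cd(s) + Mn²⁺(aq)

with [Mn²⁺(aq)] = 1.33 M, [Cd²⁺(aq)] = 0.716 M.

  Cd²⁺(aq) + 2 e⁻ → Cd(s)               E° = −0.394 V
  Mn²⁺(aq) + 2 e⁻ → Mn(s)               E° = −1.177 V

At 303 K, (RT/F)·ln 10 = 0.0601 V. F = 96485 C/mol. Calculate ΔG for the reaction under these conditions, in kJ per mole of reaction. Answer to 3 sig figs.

−150 kJ/mol

The standard cell potential is −0.394 − (−1.177) = +0.783 V, with n = 2 electrons in the balanced equation.
Here Q = [Mn²⁺(aq)] / [Cd²⁺(aq)] = 1.86 (log Q = 0.269), giving E = +0.783 − (0.0601/2)·(0.269) = +0.7749 V.
ΔG = −nFE = −(2)(96485)(+0.7749) J/mol = −150 kJ/mol.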